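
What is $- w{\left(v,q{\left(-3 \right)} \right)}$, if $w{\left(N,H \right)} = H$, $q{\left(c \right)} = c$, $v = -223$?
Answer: $3$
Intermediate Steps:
$- w{\left(v,q{\left(-3 \right)} \right)} = \left(-1\right) \left(-3\right) = 3$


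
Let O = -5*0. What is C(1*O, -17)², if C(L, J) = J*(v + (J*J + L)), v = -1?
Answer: 23970816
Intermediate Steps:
O = 0
C(L, J) = J*(-1 + L + J²) (C(L, J) = J*(-1 + (J*J + L)) = J*(-1 + (J² + L)) = J*(-1 + (L + J²)) = J*(-1 + L + J²))
C(1*O, -17)² = (-17*(-1 + 1*0 + (-17)²))² = (-17*(-1 + 0 + 289))² = (-17*288)² = (-4896)² = 23970816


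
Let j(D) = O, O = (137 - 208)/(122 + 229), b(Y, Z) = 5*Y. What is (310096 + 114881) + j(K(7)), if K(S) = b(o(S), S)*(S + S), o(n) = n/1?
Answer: 149166856/351 ≈ 4.2498e+5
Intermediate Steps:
o(n) = n (o(n) = n*1 = n)
K(S) = 10*S**2 (K(S) = (5*S)*(S + S) = (5*S)*(2*S) = 10*S**2)
O = -71/351 ≈ -0.20228
j(D) = -71/351
(310096 + 114881) + j(K(7)) = (310096 + 114881) - 71/351 = 424977 - 71/351 = 149166856/351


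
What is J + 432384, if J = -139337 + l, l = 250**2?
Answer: 355547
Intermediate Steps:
l = 62500
J = -76837 (J = -139337 + 62500 = -76837)
J + 432384 = -76837 + 432384 = 355547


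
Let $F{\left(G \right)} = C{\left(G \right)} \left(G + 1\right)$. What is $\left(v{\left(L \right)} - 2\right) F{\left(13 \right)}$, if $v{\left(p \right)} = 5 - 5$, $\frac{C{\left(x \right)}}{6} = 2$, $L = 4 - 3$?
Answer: $-336$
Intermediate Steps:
$L = 1$
$C{\left(x \right)} = 12$ ($C{\left(x \right)} = 6 \cdot 2 = 12$)
$F{\left(G \right)} = 12 + 12 G$ ($F{\left(G \right)} = 12 \left(G + 1\right) = 12 \left(1 + G\right) = 12 + 12 G$)
$v{\left(p \right)} = 0$ ($v{\left(p \right)} = 5 - 5 = 0$)
$\left(v{\left(L \right)} - 2\right) F{\left(13 \right)} = \left(0 - 2\right) \left(12 + 12 \cdot 13\right) = - 2 \left(12 + 156\right) = \left(-2\right) 168 = -336$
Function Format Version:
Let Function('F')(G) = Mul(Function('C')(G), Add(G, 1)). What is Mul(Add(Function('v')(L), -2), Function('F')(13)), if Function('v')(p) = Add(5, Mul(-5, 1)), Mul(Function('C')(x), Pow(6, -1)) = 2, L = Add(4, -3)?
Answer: -336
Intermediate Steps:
L = 1
Function('C')(x) = 12 (Function('C')(x) = Mul(6, 2) = 12)
Function('F')(G) = Add(12, Mul(12, G)) (Function('F')(G) = Mul(12, Add(G, 1)) = Mul(12, Add(1, G)) = Add(12, Mul(12, G)))
Function('v')(p) = 0 (Function('v')(p) = Add(5, -5) = 0)
Mul(Add(Function('v')(L), -2), Function('F')(13)) = Mul(Add(0, -2), Add(12, Mul(12, 13))) = Mul(-2, Add(12, 156)) = Mul(-2, 168) = -336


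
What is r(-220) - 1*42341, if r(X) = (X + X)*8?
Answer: -45861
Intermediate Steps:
r(X) = 16*X (r(X) = (2*X)*8 = 16*X)
r(-220) - 1*42341 = 16*(-220) - 1*42341 = -3520 - 42341 = -45861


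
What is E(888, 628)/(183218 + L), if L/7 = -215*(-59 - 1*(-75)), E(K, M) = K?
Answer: 148/26523 ≈ 0.0055801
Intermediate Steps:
L = -24080 (L = 7*(-215*(-59 - 1*(-75))) = 7*(-215*(-59 + 75)) = 7*(-215*16) = 7*(-3440) = -24080)
E(888, 628)/(183218 + L) = 888/(183218 - 24080) = 888/159138 = 888*(1/159138) = 148/26523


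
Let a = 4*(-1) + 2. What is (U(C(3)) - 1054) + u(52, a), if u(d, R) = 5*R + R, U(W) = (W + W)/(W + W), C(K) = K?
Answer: -1065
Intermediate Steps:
U(W) = 1 (U(W) = (2*W)/((2*W)) = (2*W)*(1/(2*W)) = 1)
a = -2 (a = -4 + 2 = -2)
u(d, R) = 6*R
(U(C(3)) - 1054) + u(52, a) = (1 - 1054) + 6*(-2) = -1053 - 12 = -1065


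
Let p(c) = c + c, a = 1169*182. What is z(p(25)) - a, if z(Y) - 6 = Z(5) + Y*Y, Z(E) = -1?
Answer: -210253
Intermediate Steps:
a = 212758
p(c) = 2*c
z(Y) = 5 + Y² (z(Y) = 6 + (-1 + Y*Y) = 6 + (-1 + Y²) = 5 + Y²)
z(p(25)) - a = (5 + (2*25)²) - 1*212758 = (5 + 50²) - 212758 = (5 + 2500) - 212758 = 2505 - 212758 = -210253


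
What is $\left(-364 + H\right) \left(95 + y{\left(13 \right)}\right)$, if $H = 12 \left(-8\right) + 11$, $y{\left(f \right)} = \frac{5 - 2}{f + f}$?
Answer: $- \frac{1110377}{26} \approx -42707.0$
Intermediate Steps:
$y{\left(f \right)} = \frac{3}{2 f}$
$H = -85$ ($H = -96 + 11 = -85$)
$\left(-364 + H\right) \left(95 + y{\left(13 \right)}\right) = \left(-364 - 85\right) \left(95 + \frac{3}{2 \cdot 13}\right) = - 449 \left(95 + \frac{3}{2} \cdot \frac{1}{13}\right) = - 449 \left(95 + \frac{3}{26}\right) = \left(-449\right) \frac{2473}{26} = - \frac{1110377}{26}$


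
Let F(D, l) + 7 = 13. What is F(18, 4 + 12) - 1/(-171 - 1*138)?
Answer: 1855/309 ≈ 6.0032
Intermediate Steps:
F(D, l) = 6 (F(D, l) = -7 + 13 = 6)
F(18, 4 + 12) - 1/(-171 - 1*138) = 6 - 1/(-171 - 1*138) = 6 - 1/(-171 - 138) = 6 - 1/(-309) = 6 - 1*(-1/309) = 6 + 1/309 = 1855/309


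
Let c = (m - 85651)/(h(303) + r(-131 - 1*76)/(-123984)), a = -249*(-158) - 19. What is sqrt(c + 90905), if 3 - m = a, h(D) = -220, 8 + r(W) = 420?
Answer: sqrt(4253661290061637613)/6819223 ≈ 302.45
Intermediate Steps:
r(W) = 412 (r(W) = -8 + 420 = 412)
a = 39323 (a = 39342 - 19 = 39323)
m = -39320 (m = 3 - 1*39323 = 3 - 39323 = -39320)
c = 3873601116/6819223 (c = (-39320 - 85651)/(-220 + 412/(-123984)) = -124971/(-220 + 412*(-1/123984)) = -124971/(-220 - 103/30996) = -124971/(-6819223/30996) = -124971*(-30996/6819223) = 3873601116/6819223 ≈ 568.04)
sqrt(c + 90905) = sqrt(3873601116/6819223 + 90905) = sqrt(623775067931/6819223) = sqrt(4253661290061637613)/6819223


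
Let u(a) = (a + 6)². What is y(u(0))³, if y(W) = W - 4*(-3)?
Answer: 110592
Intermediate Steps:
u(a) = (6 + a)²
y(W) = 12 + W (y(W) = W + 12 = 12 + W)
y(u(0))³ = (12 + (6 + 0)²)³ = (12 + 6²)³ = (12 + 36)³ = 48³ = 110592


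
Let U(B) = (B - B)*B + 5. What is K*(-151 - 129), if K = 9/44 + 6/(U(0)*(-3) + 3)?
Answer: 910/11 ≈ 82.727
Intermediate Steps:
U(B) = 5 (U(B) = 0*B + 5 = 0 + 5 = 5)
K = -13/44 (K = 9/44 + 6/(5*(-3) + 3) = 9*(1/44) + 6/(-15 + 3) = 9/44 + 6/(-12) = 9/44 + 6*(-1/12) = 9/44 - 1/2 = -13/44 ≈ -0.29545)
K*(-151 - 129) = -13*(-151 - 129)/44 = -13/44*(-280) = 910/11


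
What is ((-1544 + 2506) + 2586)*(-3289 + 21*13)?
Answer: -10700768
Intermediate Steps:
((-1544 + 2506) + 2586)*(-3289 + 21*13) = (962 + 2586)*(-3289 + 273) = 3548*(-3016) = -10700768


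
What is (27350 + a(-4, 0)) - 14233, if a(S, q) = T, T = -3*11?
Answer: 13084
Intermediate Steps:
T = -33
a(S, q) = -33
(27350 + a(-4, 0)) - 14233 = (27350 - 33) - 14233 = 27317 - 14233 = 13084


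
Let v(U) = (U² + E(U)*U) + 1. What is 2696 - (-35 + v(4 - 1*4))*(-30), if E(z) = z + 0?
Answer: 1676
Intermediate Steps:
E(z) = z
v(U) = 1 + 2*U² (v(U) = (U² + U*U) + 1 = (U² + U²) + 1 = 2*U² + 1 = 1 + 2*U²)
2696 - (-35 + v(4 - 1*4))*(-30) = 2696 - (-35 + (1 + 2*(4 - 1*4)²))*(-30) = 2696 - (-35 + (1 + 2*(4 - 4)²))*(-30) = 2696 - (-35 + (1 + 2*0²))*(-30) = 2696 - (-35 + (1 + 2*0))*(-30) = 2696 - (-35 + (1 + 0))*(-30) = 2696 - (-35 + 1)*(-30) = 2696 - (-34)*(-30) = 2696 - 1*1020 = 2696 - 1020 = 1676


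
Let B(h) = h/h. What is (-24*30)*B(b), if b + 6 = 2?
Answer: -720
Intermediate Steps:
b = -4 (b = -6 + 2 = -4)
B(h) = 1
(-24*30)*B(b) = -24*30*1 = -720*1 = -720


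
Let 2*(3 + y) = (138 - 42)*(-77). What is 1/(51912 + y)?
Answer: 1/48213 ≈ 2.0741e-5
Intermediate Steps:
y = -3699 (y = -3 + ((138 - 42)*(-77))/2 = -3 + (96*(-77))/2 = -3 + (½)*(-7392) = -3 - 3696 = -3699)
1/(51912 + y) = 1/(51912 - 3699) = 1/48213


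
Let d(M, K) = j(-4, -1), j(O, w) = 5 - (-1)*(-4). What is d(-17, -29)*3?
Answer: 3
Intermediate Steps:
j(O, w) = 1 (j(O, w) = 5 - 1*4 = 5 - 4 = 1)
d(M, K) = 1
d(-17, -29)*3 = 1*3 = 3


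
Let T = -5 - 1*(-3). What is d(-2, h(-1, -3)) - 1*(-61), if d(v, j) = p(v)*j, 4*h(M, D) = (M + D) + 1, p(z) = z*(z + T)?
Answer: 55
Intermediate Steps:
T = -2 (T = -5 + 3 = -2)
p(z) = z*(-2 + z) (p(z) = z*(z - 2) = z*(-2 + z))
h(M, D) = ¼ + D/4 + M/4 (h(M, D) = ((M + D) + 1)/4 = ((D + M) + 1)/4 = (1 + D + M)/4 = ¼ + D/4 + M/4)
d(v, j) = j*v*(-2 + v) (d(v, j) = (v*(-2 + v))*j = j*v*(-2 + v))
d(-2, h(-1, -3)) - 1*(-61) = (¼ + (¼)*(-3) + (¼)*(-1))*(-2)*(-2 - 2) - 1*(-61) = (¼ - ¾ - ¼)*(-2)*(-4) + 61 = -¾*(-2)*(-4) + 61 = -6 + 61 = 55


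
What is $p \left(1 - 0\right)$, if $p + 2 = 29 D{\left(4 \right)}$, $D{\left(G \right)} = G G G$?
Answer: $1854$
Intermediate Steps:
$D{\left(G \right)} = G^{3}$ ($D{\left(G \right)} = G^{2} G = G^{3}$)
$p = 1854$ ($p = -2 + 29 \cdot 4^{3} = -2 + 29 \cdot 64 = -2 + 1856 = 1854$)
$p \left(1 - 0\right) = 1854 \left(1 - 0\right) = 1854 \left(1 + 0\right) = 1854 \cdot 1 = 1854$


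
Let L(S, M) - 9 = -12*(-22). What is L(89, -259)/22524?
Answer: 91/7508 ≈ 0.012120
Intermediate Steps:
L(S, M) = 273 (L(S, M) = 9 - 12*(-22) = 9 + 264 = 273)
L(89, -259)/22524 = 273/22524 = 273*(1/22524) = 91/7508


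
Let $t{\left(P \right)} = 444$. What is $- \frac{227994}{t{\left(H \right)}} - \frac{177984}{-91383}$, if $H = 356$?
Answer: $- \frac{31164791}{60922} \approx -511.55$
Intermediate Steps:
$- \frac{227994}{t{\left(H \right)}} - \frac{177984}{-91383} = - \frac{227994}{444} - \frac{177984}{-91383} = \left(-227994\right) \frac{1}{444} - - \frac{59328}{30461} = - \frac{1027}{2} + \frac{59328}{30461} = - \frac{31164791}{60922}$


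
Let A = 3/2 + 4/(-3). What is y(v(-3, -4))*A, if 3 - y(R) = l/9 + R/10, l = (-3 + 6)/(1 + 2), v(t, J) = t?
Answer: 287/540 ≈ 0.53148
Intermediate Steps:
l = 1 (l = 3/3 = 3*(⅓) = 1)
y(R) = 26/9 - R/10 (y(R) = 3 - (1/9 + R/10) = 3 - (1*(⅑) + R*(⅒)) = 3 - (⅑ + R/10) = 3 + (-⅑ - R/10) = 26/9 - R/10)
A = ⅙ (A = 3*(½) + 4*(-⅓) = 3/2 - 4/3 = ⅙ ≈ 0.16667)
y(v(-3, -4))*A = (26/9 - ⅒*(-3))*(⅙) = (26/9 + 3/10)*(⅙) = (287/90)*(⅙) = 287/540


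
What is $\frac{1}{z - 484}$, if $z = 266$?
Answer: $- \frac{1}{218} \approx -0.0045872$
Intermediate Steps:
$\frac{1}{z - 484} = \frac{1}{266 - 484} = \frac{1}{-218} = - \frac{1}{218}$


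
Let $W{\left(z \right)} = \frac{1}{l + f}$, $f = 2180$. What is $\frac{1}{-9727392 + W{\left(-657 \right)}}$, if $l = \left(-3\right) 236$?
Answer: $- \frac{1472}{14318721023} \approx -1.028 \cdot 10^{-7}$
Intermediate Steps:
$l = -708$
$W{\left(z \right)} = \frac{1}{1472}$ ($W{\left(z \right)} = \frac{1}{-708 + 2180} = \frac{1}{1472}$)
$\frac{1}{-9727392 + W{\left(-657 \right)}} = \frac{1}{-9727392 + \frac{1}{1472}} = \frac{1}{- \frac{14318721023}{1472}} = - \frac{1472}{14318721023}$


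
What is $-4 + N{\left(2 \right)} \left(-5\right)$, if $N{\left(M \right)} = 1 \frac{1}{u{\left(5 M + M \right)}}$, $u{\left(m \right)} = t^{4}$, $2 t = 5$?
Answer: $- \frac{516}{125} \approx -4.128$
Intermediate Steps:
$t = \frac{5}{2}$ ($t = \frac{1}{2} \cdot 5 = \frac{5}{2} \approx 2.5$)
$u{\left(m \right)} = \frac{625}{16}$ ($u{\left(m \right)} = \left(\frac{5}{2}\right)^{4} = \frac{625}{16}$)
$N{\left(M \right)} = \frac{16}{625}$ ($N{\left(M \right)} = 1 \frac{1}{\frac{625}{16}} = 1 \cdot \frac{16}{625} = \frac{16}{625}$)
$-4 + N{\left(2 \right)} \left(-5\right) = -4 + \frac{16}{625} \left(-5\right) = -4 - \frac{16}{125} = - \frac{516}{125}$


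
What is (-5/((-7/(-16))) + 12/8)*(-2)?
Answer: 139/7 ≈ 19.857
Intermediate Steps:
(-5/((-7/(-16))) + 12/8)*(-2) = (-5/((-7*(-1/16))) + 12*(⅛))*(-2) = (-5/7/16 + 3/2)*(-2) = (-5*16/7 + 3/2)*(-2) = (-80/7 + 3/2)*(-2) = -139/14*(-2) = 139/7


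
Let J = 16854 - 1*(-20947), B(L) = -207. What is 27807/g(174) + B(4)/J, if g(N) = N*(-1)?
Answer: -350389475/2192458 ≈ -159.82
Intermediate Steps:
g(N) = -N
J = 37801 (J = 16854 + 20947 = 37801)
27807/g(174) + B(4)/J = 27807/((-1*174)) - 207/37801 = 27807/(-174) - 207*1/37801 = 27807*(-1/174) - 207/37801 = -9269/58 - 207/37801 = -350389475/2192458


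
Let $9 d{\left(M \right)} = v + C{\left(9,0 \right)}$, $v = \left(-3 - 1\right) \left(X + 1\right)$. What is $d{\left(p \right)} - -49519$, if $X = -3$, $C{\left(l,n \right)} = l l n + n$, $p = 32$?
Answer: $\frac{445679}{9} \approx 49520.0$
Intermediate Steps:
$C{\left(l,n \right)} = n + n l^{2}$ ($C{\left(l,n \right)} = l^{2} n + n = n l^{2} + n = n + n l^{2}$)
$v = 8$ ($v = \left(-3 - 1\right) \left(-3 + 1\right) = \left(-3 - 1\right) \left(-2\right) = \left(-4\right) \left(-2\right) = 8$)
$d{\left(M \right)} = \frac{8}{9}$ ($d{\left(M \right)} = \frac{8 + 0 \left(1 + 9^{2}\right)}{9} = \frac{8 + 0 \left(1 + 81\right)}{9} = \frac{8 + 0 \cdot 82}{9} = \frac{8 + 0}{9} = \frac{1}{9} \cdot 8 = \frac{8}{9}$)
$d{\left(p \right)} - -49519 = \frac{8}{9} - -49519 = \frac{8}{9} + 49519 = \frac{445679}{9}$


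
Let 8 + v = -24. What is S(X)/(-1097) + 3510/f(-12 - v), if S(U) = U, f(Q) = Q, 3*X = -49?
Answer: 1155239/6582 ≈ 175.51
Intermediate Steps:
X = -49/3 (X = (⅓)*(-49) = -49/3 ≈ -16.333)
v = -32 (v = -8 - 24 = -32)
S(X)/(-1097) + 3510/f(-12 - v) = -49/3/(-1097) + 3510/(-12 - 1*(-32)) = -49/3*(-1/1097) + 3510/(-12 + 32) = 49/3291 + 3510/20 = 49/3291 + 3510*(1/20) = 49/3291 + 351/2 = 1155239/6582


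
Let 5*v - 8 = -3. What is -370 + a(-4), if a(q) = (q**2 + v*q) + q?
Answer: -362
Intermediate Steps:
v = 1 (v = 8/5 + (1/5)*(-3) = 8/5 - 3/5 = 1)
a(q) = q**2 + 2*q (a(q) = (q**2 + 1*q) + q = (q**2 + q) + q = (q + q**2) + q = q**2 + 2*q)
-370 + a(-4) = -370 - 4*(2 - 4) = -370 - 4*(-2) = -370 + 8 = -362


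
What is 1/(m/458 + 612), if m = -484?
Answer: 229/139906 ≈ 0.0016368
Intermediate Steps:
1/(m/458 + 612) = 1/(-484/458 + 612) = 1/(-484*1/458 + 612) = 1/(-242/229 + 612) = 1/(139906/229) = 229/139906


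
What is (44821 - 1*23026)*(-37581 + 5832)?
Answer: -691969455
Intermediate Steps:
(44821 - 1*23026)*(-37581 + 5832) = (44821 - 23026)*(-31749) = 21795*(-31749) = -691969455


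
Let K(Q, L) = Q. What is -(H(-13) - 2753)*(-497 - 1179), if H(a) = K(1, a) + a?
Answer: -4634140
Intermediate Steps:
H(a) = 1 + a
-(H(-13) - 2753)*(-497 - 1179) = -((1 - 13) - 2753)*(-497 - 1179) = -(-12 - 2753)*(-1676) = -(-2765)*(-1676) = -1*4634140 = -4634140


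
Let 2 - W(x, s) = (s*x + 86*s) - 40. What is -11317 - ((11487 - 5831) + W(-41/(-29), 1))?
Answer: -490900/29 ≈ -16928.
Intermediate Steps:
W(x, s) = 42 - 86*s - s*x (W(x, s) = 2 - ((s*x + 86*s) - 40) = 2 - ((86*s + s*x) - 40) = 2 - (-40 + 86*s + s*x) = 2 + (40 - 86*s - s*x) = 42 - 86*s - s*x)
-11317 - ((11487 - 5831) + W(-41/(-29), 1)) = -11317 - ((11487 - 5831) + (42 - 86*1 - 1*1*(-41/(-29)))) = -11317 - (5656 + (42 - 86 - 1*1*(-41*(-1/29)))) = -11317 - (5656 + (42 - 86 - 1*1*41/29)) = -11317 - (5656 + (42 - 86 - 41/29)) = -11317 - (5656 - 1317/29) = -11317 - 1*162707/29 = -11317 - 162707/29 = -490900/29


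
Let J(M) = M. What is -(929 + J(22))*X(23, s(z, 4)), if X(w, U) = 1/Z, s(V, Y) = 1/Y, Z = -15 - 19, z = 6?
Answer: 951/34 ≈ 27.971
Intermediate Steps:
Z = -34
X(w, U) = -1/34 (X(w, U) = 1/(-34) = -1/34)
-(929 + J(22))*X(23, s(z, 4)) = -(929 + 22)*(-1)/34 = -951*(-1)/34 = -1*(-951/34) = 951/34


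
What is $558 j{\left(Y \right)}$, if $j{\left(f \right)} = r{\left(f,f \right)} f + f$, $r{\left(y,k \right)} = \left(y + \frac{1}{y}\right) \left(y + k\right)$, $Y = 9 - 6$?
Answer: $35154$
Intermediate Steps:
$Y = 3$ ($Y = 9 - 6 = 3$)
$r{\left(y,k \right)} = \left(k + y\right) \left(y + \frac{1}{y}\right)$ ($r{\left(y,k \right)} = \left(y + \frac{1}{y}\right) \left(k + y\right) = \left(k + y\right) \left(y + \frac{1}{y}\right)$)
$j{\left(f \right)} = f + f \left(2 + 2 f^{2}\right)$ ($j{\left(f \right)} = \left(1 + f^{2} + f f + \frac{f}{f}\right) f + f = \left(1 + f^{2} + f^{2} + 1\right) f + f = \left(2 + 2 f^{2}\right) f + f = f \left(2 + 2 f^{2}\right) + f = f + f \left(2 + 2 f^{2}\right)$)
$558 j{\left(Y \right)} = 558 \cdot 3 \left(3 + 2 \cdot 3^{2}\right) = 558 \cdot 3 \left(3 + 2 \cdot 9\right) = 558 \cdot 3 \left(3 + 18\right) = 558 \cdot 3 \cdot 21 = 558 \cdot 63 = 35154$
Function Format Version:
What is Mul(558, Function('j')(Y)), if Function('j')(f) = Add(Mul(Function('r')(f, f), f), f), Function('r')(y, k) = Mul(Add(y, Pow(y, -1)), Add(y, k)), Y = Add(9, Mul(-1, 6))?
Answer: 35154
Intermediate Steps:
Y = 3 (Y = Add(9, -6) = 3)
Function('r')(y, k) = Mul(Add(k, y), Add(y, Pow(y, -1))) (Function('r')(y, k) = Mul(Add(y, Pow(y, -1)), Add(k, y)) = Mul(Add(k, y), Add(y, Pow(y, -1))))
Function('j')(f) = Add(f, Mul(f, Add(2, Mul(2, Pow(f, 2))))) (Function('j')(f) = Add(Mul(Add(1, Pow(f, 2), Mul(f, f), Mul(f, Pow(f, -1))), f), f) = Add(Mul(Add(1, Pow(f, 2), Pow(f, 2), 1), f), f) = Add(Mul(Add(2, Mul(2, Pow(f, 2))), f), f) = Add(Mul(f, Add(2, Mul(2, Pow(f, 2)))), f) = Add(f, Mul(f, Add(2, Mul(2, Pow(f, 2))))))
Mul(558, Function('j')(Y)) = Mul(558, Mul(3, Add(3, Mul(2, Pow(3, 2))))) = Mul(558, Mul(3, Add(3, Mul(2, 9)))) = Mul(558, Mul(3, Add(3, 18))) = Mul(558, Mul(3, 21)) = Mul(558, 63) = 35154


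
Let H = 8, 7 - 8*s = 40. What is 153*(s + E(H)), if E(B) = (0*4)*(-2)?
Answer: -5049/8 ≈ -631.13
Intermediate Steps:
s = -33/8 (s = 7/8 - ⅛*40 = 7/8 - 5 = -33/8 ≈ -4.1250)
E(B) = 0 (E(B) = 0*(-2) = 0)
153*(s + E(H)) = 153*(-33/8 + 0) = 153*(-33/8) = -5049/8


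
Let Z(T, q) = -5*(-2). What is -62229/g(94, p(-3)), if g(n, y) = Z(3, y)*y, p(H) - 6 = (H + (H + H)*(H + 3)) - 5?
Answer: 62229/20 ≈ 3111.4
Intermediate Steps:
p(H) = 1 + H + 2*H*(3 + H) (p(H) = 6 + ((H + (H + H)*(H + 3)) - 5) = 6 + ((H + (2*H)*(3 + H)) - 5) = 6 + ((H + 2*H*(3 + H)) - 5) = 6 + (-5 + H + 2*H*(3 + H)) = 1 + H + 2*H*(3 + H))
Z(T, q) = 10
g(n, y) = 10*y
-62229/g(94, p(-3)) = -62229*1/(10*(1 + 2*(-3)² + 7*(-3))) = -62229*1/(10*(1 + 2*9 - 21)) = -62229*1/(10*(1 + 18 - 21)) = -62229/(10*(-2)) = -62229/(-20) = -62229*(-1/20) = 62229/20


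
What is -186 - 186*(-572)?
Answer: 106206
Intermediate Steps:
-186 - 186*(-572) = -186 + 106392 = 106206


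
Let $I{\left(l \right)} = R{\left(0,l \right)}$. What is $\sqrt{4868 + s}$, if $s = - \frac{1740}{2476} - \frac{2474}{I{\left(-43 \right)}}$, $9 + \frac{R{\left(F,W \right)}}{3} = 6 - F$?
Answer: $\frac{\sqrt{17732566661}}{1857} \approx 71.709$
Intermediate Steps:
$R{\left(F,W \right)} = -9 - 3 F$ ($R{\left(F,W \right)} = -27 + 3 \left(6 - F\right) = -27 - \left(-18 + 3 F\right) = -9 - 3 F$)
$I{\left(l \right)} = -9$ ($I{\left(l \right)} = -9 - 0 = -9 + 0 = -9$)
$s = \frac{1527491}{5571}$ ($s = - \frac{1740}{2476} - \frac{2474}{-9} = \left(-1740\right) \frac{1}{2476} - - \frac{2474}{9} = - \frac{435}{619} + \frac{2474}{9} = \frac{1527491}{5571} \approx 274.19$)
$\sqrt{4868 + s} = \sqrt{4868 + \frac{1527491}{5571}} = \sqrt{\frac{28647119}{5571}} = \frac{\sqrt{17732566661}}{1857}$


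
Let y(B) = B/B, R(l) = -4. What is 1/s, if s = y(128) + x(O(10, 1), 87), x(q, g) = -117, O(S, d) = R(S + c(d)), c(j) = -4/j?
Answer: -1/116 ≈ -0.0086207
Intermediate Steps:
O(S, d) = -4
y(B) = 1
s = -116 (s = 1 - 117 = -116)
1/s = 1/(-116) = -1/116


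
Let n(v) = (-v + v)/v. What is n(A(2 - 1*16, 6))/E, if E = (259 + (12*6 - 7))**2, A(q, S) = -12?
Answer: 0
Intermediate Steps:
n(v) = 0 (n(v) = 0/v = 0)
E = 104976 (E = (259 + (72 - 7))**2 = (259 + 65)**2 = 324**2 = 104976)
n(A(2 - 1*16, 6))/E = 0/104976 = 0*(1/104976) = 0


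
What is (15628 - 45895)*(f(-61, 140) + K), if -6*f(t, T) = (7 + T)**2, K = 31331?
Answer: -1678577553/2 ≈ -8.3929e+8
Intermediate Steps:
f(t, T) = -(7 + T)**2/6
(15628 - 45895)*(f(-61, 140) + K) = (15628 - 45895)*(-(7 + 140)**2/6 + 31331) = -30267*(-1/6*147**2 + 31331) = -30267*(-1/6*21609 + 31331) = -30267*(-7203/2 + 31331) = -30267*55459/2 = -1678577553/2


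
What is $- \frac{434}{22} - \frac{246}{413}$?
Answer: $- \frac{92327}{4543} \approx -20.323$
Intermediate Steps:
$- \frac{434}{22} - \frac{246}{413} = \left(-434\right) \frac{1}{22} - \frac{246}{413} = - \frac{217}{11} - \frac{246}{413} = - \frac{92327}{4543}$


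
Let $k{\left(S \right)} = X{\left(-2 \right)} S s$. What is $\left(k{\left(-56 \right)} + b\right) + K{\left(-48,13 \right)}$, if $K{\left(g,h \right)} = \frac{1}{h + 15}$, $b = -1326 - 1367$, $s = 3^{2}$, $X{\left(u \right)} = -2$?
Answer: $- \frac{47179}{28} \approx -1685.0$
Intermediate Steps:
$s = 9$
$k{\left(S \right)} = - 18 S$ ($k{\left(S \right)} = - 2 S 9 = - 18 S$)
$b = -2693$ ($b = -1326 - 1367 = -2693$)
$K{\left(g,h \right)} = \frac{1}{15 + h}$
$\left(k{\left(-56 \right)} + b\right) + K{\left(-48,13 \right)} = \left(\left(-18\right) \left(-56\right) - 2693\right) + \frac{1}{15 + 13} = \left(1008 - 2693\right) + \frac{1}{28} = -1685 + \frac{1}{28} = - \frac{47179}{28}$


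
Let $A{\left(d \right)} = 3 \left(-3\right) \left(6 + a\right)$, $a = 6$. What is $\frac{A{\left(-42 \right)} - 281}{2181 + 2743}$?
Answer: $- \frac{389}{4924} \approx -0.079001$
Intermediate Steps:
$A{\left(d \right)} = -108$ ($A{\left(d \right)} = 3 \left(-3\right) \left(6 + 6\right) = \left(-9\right) 12 = -108$)
$\frac{A{\left(-42 \right)} - 281}{2181 + 2743} = \frac{-108 - 281}{2181 + 2743} = - \frac{389}{4924}$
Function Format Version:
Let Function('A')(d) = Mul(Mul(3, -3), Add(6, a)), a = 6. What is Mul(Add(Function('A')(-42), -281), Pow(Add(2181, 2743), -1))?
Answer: Rational(-389, 4924) ≈ -0.079001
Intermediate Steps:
Function('A')(d) = -108 (Function('A')(d) = Mul(Mul(3, -3), Add(6, 6)) = Mul(-9, 12) = -108)
Mul(Add(Function('A')(-42), -281), Pow(Add(2181, 2743), -1)) = Mul(Add(-108, -281), Pow(Add(2181, 2743), -1)) = Mul(-389, Pow(4924, -1)) = Mul(-389, Rational(1, 4924)) = Rational(-389, 4924)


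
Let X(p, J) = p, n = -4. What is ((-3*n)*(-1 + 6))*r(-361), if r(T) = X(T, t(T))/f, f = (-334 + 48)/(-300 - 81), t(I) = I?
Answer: -4126230/143 ≈ -28855.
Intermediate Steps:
f = 286/381 (f = -286/(-381) = -286*(-1/381) = 286/381 ≈ 0.75066)
r(T) = 381*T/286 (r(T) = T/(286/381) = T*(381/286) = 381*T/286)
((-3*n)*(-1 + 6))*r(-361) = ((-3*(-4))*(-1 + 6))*((381/286)*(-361)) = (12*5)*(-137541/286) = 60*(-137541/286) = -4126230/143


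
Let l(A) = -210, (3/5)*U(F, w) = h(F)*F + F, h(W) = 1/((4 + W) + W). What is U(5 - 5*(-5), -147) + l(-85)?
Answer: -5095/32 ≈ -159.22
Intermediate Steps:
h(W) = 1/(4 + 2*W)
U(F, w) = 5*F/3 + 5*F/(6*(2 + F)) (U(F, w) = 5*((1/(2*(2 + F)))*F + F)/3 = 5*(F/(2*(2 + F)) + F)/3 = 5*(F + F/(2*(2 + F)))/3 = 5*F/3 + 5*F/(6*(2 + F)))
U(5 - 5*(-5), -147) + l(-85) = 5*(5 - 5*(-5))*(5 + 2*(5 - 5*(-5)))/(6*(2 + (5 - 5*(-5)))) - 210 = 5*(5 + 25)*(5 + 2*(5 + 25))/(6*(2 + (5 + 25))) - 210 = (⅚)*30*(5 + 2*30)/(2 + 30) - 210 = (⅚)*30*(5 + 60)/32 - 210 = (⅚)*30*(1/32)*65 - 210 = 1625/32 - 210 = -5095/32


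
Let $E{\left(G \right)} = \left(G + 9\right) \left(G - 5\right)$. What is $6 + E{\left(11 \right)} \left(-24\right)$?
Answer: $-2874$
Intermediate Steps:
$E{\left(G \right)} = \left(-5 + G\right) \left(9 + G\right)$ ($E{\left(G \right)} = \left(9 + G\right) \left(-5 + G\right) = \left(-5 + G\right) \left(9 + G\right)$)
$6 + E{\left(11 \right)} \left(-24\right) = 6 + \left(-45 + 11^{2} + 4 \cdot 11\right) \left(-24\right) = 6 + \left(-45 + 121 + 44\right) \left(-24\right) = 6 + 120 \left(-24\right) = 6 - 2880 = -2874$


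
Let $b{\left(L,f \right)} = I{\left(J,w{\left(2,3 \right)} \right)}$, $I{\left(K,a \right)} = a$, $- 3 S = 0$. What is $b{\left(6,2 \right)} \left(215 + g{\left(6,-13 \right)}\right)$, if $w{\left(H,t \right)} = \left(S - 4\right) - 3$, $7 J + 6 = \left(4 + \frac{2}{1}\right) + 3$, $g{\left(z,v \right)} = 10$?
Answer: $-1575$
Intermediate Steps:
$S = 0$ ($S = \left(- \frac{1}{3}\right) 0 = 0$)
$J = \frac{3}{7}$ ($J = - \frac{6}{7} + \frac{\left(4 + \frac{2}{1}\right) + 3}{7} = - \frac{6}{7} + \frac{\left(4 + 2 \cdot 1\right) + 3}{7} = - \frac{6}{7} + \frac{\left(4 + 2\right) + 3}{7} = - \frac{6}{7} + \frac{6 + 3}{7} = - \frac{6}{7} + \frac{1}{7} \cdot 9 = - \frac{6}{7} + \frac{9}{7} = \frac{3}{7} \approx 0.42857$)
$w{\left(H,t \right)} = -7$ ($w{\left(H,t \right)} = \left(0 - 4\right) - 3 = -4 - 3 = -7$)
$b{\left(L,f \right)} = -7$
$b{\left(6,2 \right)} \left(215 + g{\left(6,-13 \right)}\right) = - 7 \left(215 + 10\right) = \left(-7\right) 225 = -1575$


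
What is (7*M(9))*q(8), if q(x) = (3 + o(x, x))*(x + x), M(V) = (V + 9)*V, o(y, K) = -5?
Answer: -36288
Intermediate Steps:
M(V) = V*(9 + V) (M(V) = (9 + V)*V = V*(9 + V))
q(x) = -4*x (q(x) = (3 - 5)*(x + x) = -4*x)
(7*M(9))*q(8) = (7*(9*(9 + 9)))*(-4*8) = (7*(9*18))*(-32) = (7*162)*(-32) = 1134*(-32) = -36288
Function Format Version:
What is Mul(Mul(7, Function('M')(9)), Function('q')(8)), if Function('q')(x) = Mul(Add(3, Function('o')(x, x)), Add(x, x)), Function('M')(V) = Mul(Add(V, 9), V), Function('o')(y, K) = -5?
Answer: -36288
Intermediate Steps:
Function('M')(V) = Mul(V, Add(9, V)) (Function('M')(V) = Mul(Add(9, V), V) = Mul(V, Add(9, V)))
Function('q')(x) = Mul(-4, x) (Function('q')(x) = Mul(Add(3, -5), Add(x, x)) = Mul(-2, Mul(2, x)) = Mul(-4, x))
Mul(Mul(7, Function('M')(9)), Function('q')(8)) = Mul(Mul(7, Mul(9, Add(9, 9))), Mul(-4, 8)) = Mul(Mul(7, Mul(9, 18)), -32) = Mul(Mul(7, 162), -32) = Mul(1134, -32) = -36288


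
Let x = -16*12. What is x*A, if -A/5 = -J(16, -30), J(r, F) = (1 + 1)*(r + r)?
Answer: -61440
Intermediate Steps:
J(r, F) = 4*r (J(r, F) = 2*(2*r) = 4*r)
A = 320 (A = -(-5)*4*16 = -(-5)*64 = -5*(-64) = 320)
x = -192
x*A = -192*320 = -61440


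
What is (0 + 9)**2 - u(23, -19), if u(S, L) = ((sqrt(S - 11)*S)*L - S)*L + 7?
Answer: -363 - 16606*sqrt(3) ≈ -29125.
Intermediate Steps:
u(S, L) = 7 + L*(-S + L*S*sqrt(-11 + S)) (u(S, L) = ((sqrt(-11 + S)*S)*L - S)*L + 7 = ((S*sqrt(-11 + S))*L - S)*L + 7 = (L*S*sqrt(-11 + S) - S)*L + 7 = (-S + L*S*sqrt(-11 + S))*L + 7 = L*(-S + L*S*sqrt(-11 + S)) + 7 = 7 + L*(-S + L*S*sqrt(-11 + S)))
(0 + 9)**2 - u(23, -19) = (0 + 9)**2 - (7 - 1*(-19)*23 + 23*(-19)**2*sqrt(-11 + 23)) = 9**2 - (7 + 437 + 23*361*sqrt(12)) = 81 - (7 + 437 + 23*361*(2*sqrt(3))) = 81 - (7 + 437 + 16606*sqrt(3)) = 81 - (444 + 16606*sqrt(3)) = 81 + (-444 - 16606*sqrt(3)) = -363 - 16606*sqrt(3)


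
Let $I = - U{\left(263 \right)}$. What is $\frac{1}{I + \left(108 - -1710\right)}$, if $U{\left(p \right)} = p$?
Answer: $\frac{1}{1555} \approx 0.00064309$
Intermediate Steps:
$I = -263$ ($I = \left(-1\right) 263 = -263$)
$\frac{1}{I + \left(108 - -1710\right)} = \frac{1}{-263 + \left(108 - -1710\right)} = \frac{1}{-263 + \left(108 + 1710\right)} = \frac{1}{-263 + 1818} = \frac{1}{1555}$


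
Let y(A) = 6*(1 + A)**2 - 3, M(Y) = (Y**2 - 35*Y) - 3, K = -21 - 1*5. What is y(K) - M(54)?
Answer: 2724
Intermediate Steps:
K = -26 (K = -21 - 5 = -26)
M(Y) = -3 + Y**2 - 35*Y
y(A) = -3 + 6*(1 + A)**2
y(K) - M(54) = (-3 + 6*(1 - 26)**2) - (-3 + 54**2 - 35*54) = (-3 + 6*(-25)**2) - (-3 + 2916 - 1890) = (-3 + 6*625) - 1*1023 = (-3 + 3750) - 1023 = 3747 - 1023 = 2724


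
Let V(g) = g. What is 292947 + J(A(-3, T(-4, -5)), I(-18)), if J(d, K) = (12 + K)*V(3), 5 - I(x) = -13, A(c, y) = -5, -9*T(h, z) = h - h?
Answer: 293037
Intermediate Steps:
T(h, z) = 0 (T(h, z) = -(h - h)/9 = -⅑*0 = 0)
I(x) = 18 (I(x) = 5 - 1*(-13) = 5 + 13 = 18)
J(d, K) = 36 + 3*K (J(d, K) = (12 + K)*3 = 36 + 3*K)
292947 + J(A(-3, T(-4, -5)), I(-18)) = 292947 + (36 + 3*18) = 292947 + (36 + 54) = 292947 + 90 = 293037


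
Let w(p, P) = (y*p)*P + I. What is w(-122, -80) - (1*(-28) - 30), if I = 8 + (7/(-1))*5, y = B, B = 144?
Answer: 1405471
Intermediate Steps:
y = 144
I = -27 (I = 8 + (7*(-1))*5 = 8 - 7*5 = 8 - 35 = -27)
w(p, P) = -27 + 144*P*p (w(p, P) = (144*p)*P - 27 = 144*P*p - 27 = -27 + 144*P*p)
w(-122, -80) - (1*(-28) - 30) = (-27 + 144*(-80)*(-122)) - (1*(-28) - 30) = (-27 + 1405440) - (-28 - 30) = 1405413 - 1*(-58) = 1405413 + 58 = 1405471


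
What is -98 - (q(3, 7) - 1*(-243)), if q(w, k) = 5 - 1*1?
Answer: -345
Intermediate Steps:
q(w, k) = 4 (q(w, k) = 5 - 1 = 4)
-98 - (q(3, 7) - 1*(-243)) = -98 - (4 - 1*(-243)) = -98 - (4 + 243) = -98 - 1*247 = -98 - 247 = -345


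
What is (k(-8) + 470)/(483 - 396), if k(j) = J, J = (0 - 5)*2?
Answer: 460/87 ≈ 5.2874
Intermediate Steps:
J = -10 (J = -5*2 = -10)
k(j) = -10
(k(-8) + 470)/(483 - 396) = (-10 + 470)/(483 - 396) = 460/87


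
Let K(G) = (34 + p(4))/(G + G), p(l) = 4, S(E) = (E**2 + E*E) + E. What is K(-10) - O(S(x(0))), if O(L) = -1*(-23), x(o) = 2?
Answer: -249/10 ≈ -24.900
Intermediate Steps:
S(E) = E + 2*E**2 (S(E) = (E**2 + E**2) + E = 2*E**2 + E = E + 2*E**2)
O(L) = 23
K(G) = 19/G (K(G) = (34 + 4)/(G + G) = 38/((2*G)) = 38*(1/(2*G)) = 19/G)
K(-10) - O(S(x(0))) = 19/(-10) - 1*23 = 19*(-1/10) - 23 = -19/10 - 23 = -249/10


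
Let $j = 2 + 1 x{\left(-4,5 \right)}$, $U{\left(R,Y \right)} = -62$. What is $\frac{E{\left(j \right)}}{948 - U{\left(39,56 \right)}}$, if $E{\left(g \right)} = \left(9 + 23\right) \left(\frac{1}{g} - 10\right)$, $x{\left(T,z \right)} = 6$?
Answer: $- \frac{158}{505} \approx -0.31287$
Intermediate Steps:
$j = 8$ ($j = 2 + 1 \cdot 6 = 2 + 6 = 8$)
$E{\left(g \right)} = -320 + \frac{32}{g}$ ($E{\left(g \right)} = 32 \left(-10 + \frac{1}{g}\right) = -320 + \frac{32}{g}$)
$\frac{E{\left(j \right)}}{948 - U{\left(39,56 \right)}} = \frac{-320 + \frac{32}{8}}{948 - -62} = \frac{-320 + 32 \cdot \frac{1}{8}}{948 + 62} = \frac{-320 + 4}{1010} = \left(-316\right) \frac{1}{1010} = - \frac{158}{505}$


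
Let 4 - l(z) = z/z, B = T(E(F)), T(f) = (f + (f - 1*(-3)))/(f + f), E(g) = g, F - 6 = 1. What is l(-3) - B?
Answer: 25/14 ≈ 1.7857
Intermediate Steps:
F = 7 (F = 6 + 1 = 7)
T(f) = (3 + 2*f)/(2*f) (T(f) = (f + (f + 3))/((2*f)) = (f + (3 + f))*(1/(2*f)) = (3 + 2*f)*(1/(2*f)) = (3 + 2*f)/(2*f))
B = 17/14 (B = (3/2 + 7)/7 = (⅐)*(17/2) = 17/14 ≈ 1.2143)
l(z) = 3 (l(z) = 4 - z/z = 4 - 1*1 = 4 - 1 = 3)
l(-3) - B = 3 - 1*17/14 = 3 - 17/14 = 25/14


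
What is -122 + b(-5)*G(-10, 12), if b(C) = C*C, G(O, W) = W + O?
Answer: -72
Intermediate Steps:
G(O, W) = O + W
b(C) = C**2
-122 + b(-5)*G(-10, 12) = -122 + (-5)**2*(-10 + 12) = -122 + 25*2 = -122 + 50 = -72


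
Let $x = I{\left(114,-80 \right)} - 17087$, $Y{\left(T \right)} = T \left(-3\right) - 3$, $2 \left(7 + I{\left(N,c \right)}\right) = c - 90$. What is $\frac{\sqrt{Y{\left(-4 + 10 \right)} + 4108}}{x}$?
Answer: $- \frac{\sqrt{4087}}{17179} \approx -0.0037214$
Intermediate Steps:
$I{\left(N,c \right)} = -52 + \frac{c}{2}$ ($I{\left(N,c \right)} = -7 + \frac{c - 90}{2} = -7 + \frac{-90 + c}{2} = -7 + \left(-45 + \frac{c}{2}\right) = -52 + \frac{c}{2}$)
$Y{\left(T \right)} = -3 - 3 T$ ($Y{\left(T \right)} = - 3 T - 3 = -3 - 3 T$)
$x = -17179$ ($x = \left(-52 + \frac{1}{2} \left(-80\right)\right) - 17087 = \left(-52 - 40\right) - 17087 = -92 - 17087 = -17179$)
$\frac{\sqrt{Y{\left(-4 + 10 \right)} + 4108}}{x} = \frac{\sqrt{\left(-3 - 3 \left(-4 + 10\right)\right) + 4108}}{-17179} = \sqrt{\left(-3 - 18\right) + 4108} \left(- \frac{1}{17179}\right) = \sqrt{-21 + 4108} \left(- \frac{1}{17179}\right) = \sqrt{4087} \left(- \frac{1}{17179}\right) = - \frac{\sqrt{4087}}{17179}$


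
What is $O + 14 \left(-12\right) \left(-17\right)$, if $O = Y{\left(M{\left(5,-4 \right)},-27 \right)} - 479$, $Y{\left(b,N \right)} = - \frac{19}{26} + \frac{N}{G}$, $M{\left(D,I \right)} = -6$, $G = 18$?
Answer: $\frac{30872}{13} \approx 2374.8$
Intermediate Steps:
$Y{\left(b,N \right)} = - \frac{19}{26} + \frac{N}{18}$
$O = - \frac{6256}{13}$ ($O = \left(- \frac{19}{26} + \frac{1}{18} \left(-27\right)\right) - 479 = \left(- \frac{19}{26} - \frac{3}{2}\right) - 479 = - \frac{29}{13} - 479 = - \frac{6256}{13} \approx -481.23$)
$O + 14 \left(-12\right) \left(-17\right) = - \frac{6256}{13} + 14 \left(-12\right) \left(-17\right) = - \frac{6256}{13} - -2856 = - \frac{6256}{13} + 2856 = \frac{30872}{13}$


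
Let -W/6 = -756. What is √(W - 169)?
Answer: √4367 ≈ 66.083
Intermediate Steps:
W = 4536 (W = -6*(-756) = 4536)
√(W - 169) = √(4536 - 169) = √4367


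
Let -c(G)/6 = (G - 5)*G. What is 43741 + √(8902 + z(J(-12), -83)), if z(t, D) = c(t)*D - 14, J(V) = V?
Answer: 43741 + 4*√6905 ≈ 44073.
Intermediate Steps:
c(G) = -6*G*(-5 + G) (c(G) = -6*(G - 5)*G = -6*(-5 + G)*G = -6*G*(-5 + G))
z(t, D) = -14 + 6*D*t*(5 - t) (z(t, D) = (6*t*(5 - t))*D - 14 = 6*D*t*(5 - t) - 14 = -14 + 6*D*t*(5 - t))
43741 + √(8902 + z(J(-12), -83)) = 43741 + √(8902 + (-14 - 6*(-83)*(-12)*(-5 - 12))) = 43741 + √(8902 + (-14 - 6*(-83)*(-12)*(-17))) = 43741 + √(8902 + (-14 + 101592)) = 43741 + √(8902 + 101578) = 43741 + √110480 = 43741 + 4*√6905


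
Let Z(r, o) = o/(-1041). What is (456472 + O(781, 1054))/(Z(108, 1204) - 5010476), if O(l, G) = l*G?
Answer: -666055743/2607953360 ≈ -0.25539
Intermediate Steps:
O(l, G) = G*l
Z(r, o) = -o/1041 (Z(r, o) = o*(-1/1041) = -o/1041)
(456472 + O(781, 1054))/(Z(108, 1204) - 5010476) = (456472 + 1054*781)/(-1/1041*1204 - 5010476) = (456472 + 823174)/(-1204/1041 - 5010476) = 1279646/(-5215906720/1041) = 1279646*(-1041/5215906720) = -666055743/2607953360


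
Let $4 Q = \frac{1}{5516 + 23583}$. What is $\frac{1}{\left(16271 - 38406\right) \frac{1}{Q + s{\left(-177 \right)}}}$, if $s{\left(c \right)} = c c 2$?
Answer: $- \frac{7293140569}{2576425460} \approx -2.8307$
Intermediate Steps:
$s{\left(c \right)} = 2 c^{2}$ ($s{\left(c \right)} = c^{2} \cdot 2 = 2 c^{2}$)
$Q = \frac{1}{116396}$ ($Q = \frac{1}{4 \left(5516 + 23583\right)} = \frac{1}{4 \cdot 29099} = \frac{1}{4} \cdot \frac{1}{29099} = \frac{1}{116396} \approx 8.5914 \cdot 10^{-6}$)
$\frac{1}{\left(16271 - 38406\right) \frac{1}{Q + s{\left(-177 \right)}}} = \frac{1}{\left(16271 - 38406\right) \frac{1}{\frac{1}{116396} + 2 \left(-177\right)^{2}}} = \frac{1}{\left(-22135\right) \frac{1}{\frac{1}{116396} + 2 \cdot 31329}} = \frac{1}{\left(-22135\right) \frac{1}{\frac{1}{116396} + 62658}} = \frac{1}{\left(-22135\right) \frac{1}{\frac{7293140569}{116396}}} = \frac{1}{\left(-22135\right) \frac{116396}{7293140569}} = \frac{1}{- \frac{2576425460}{7293140569}} = - \frac{7293140569}{2576425460}$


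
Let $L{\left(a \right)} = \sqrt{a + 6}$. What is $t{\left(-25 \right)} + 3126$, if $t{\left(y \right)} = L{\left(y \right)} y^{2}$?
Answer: $3126 + 625 i \sqrt{19} \approx 3126.0 + 2724.3 i$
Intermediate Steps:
$L{\left(a \right)} = \sqrt{6 + a}$
$t{\left(y \right)} = y^{2} \sqrt{6 + y}$ ($t{\left(y \right)} = \sqrt{6 + y} y^{2} = y^{2} \sqrt{6 + y}$)
$t{\left(-25 \right)} + 3126 = \left(-25\right)^{2} \sqrt{6 - 25} + 3126 = 625 \sqrt{-19} + 3126 = 625 i \sqrt{19} + 3126 = 3126 + 625 i \sqrt{19}$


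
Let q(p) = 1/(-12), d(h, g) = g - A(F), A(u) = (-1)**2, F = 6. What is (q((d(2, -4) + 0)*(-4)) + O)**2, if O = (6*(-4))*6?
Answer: 2989441/144 ≈ 20760.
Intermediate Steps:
A(u) = 1
d(h, g) = -1 + g (d(h, g) = g - 1*1 = g - 1 = -1 + g)
O = -144 (O = -24*6 = -144)
q(p) = -1/12
(q((d(2, -4) + 0)*(-4)) + O)**2 = (-1/12 - 144)**2 = (-1729/12)**2 = 2989441/144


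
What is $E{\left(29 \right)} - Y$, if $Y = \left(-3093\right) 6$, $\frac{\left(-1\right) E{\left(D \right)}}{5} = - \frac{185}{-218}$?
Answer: $\frac{4044719}{218} \approx 18554.0$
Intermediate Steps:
$E{\left(D \right)} = - \frac{925}{218}$ ($E{\left(D \right)} = - 5 \left(- \frac{185}{-218}\right) = - 5 \left(\left(-185\right) \left(- \frac{1}{218}\right)\right) = \left(-5\right) \frac{185}{218} = - \frac{925}{218}$)
$Y = -18558$
$E{\left(29 \right)} - Y = - \frac{925}{218} - -18558 = - \frac{925}{218} + 18558 = \frac{4044719}{218}$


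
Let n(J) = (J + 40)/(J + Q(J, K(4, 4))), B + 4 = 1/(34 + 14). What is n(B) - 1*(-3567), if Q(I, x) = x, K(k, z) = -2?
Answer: 146000/41 ≈ 3561.0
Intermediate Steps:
B = -191/48 (B = -4 + 1/(34 + 14) = -4 + 1/48 = -191/48 ≈ -3.9792)
n(J) = (40 + J)/(-2 + J) (n(J) = (J + 40)/(J - 2) = (40 + J)/(-2 + J))
n(B) - 1*(-3567) = (40 - 191/48)/(-2 - 191/48) - 1*(-3567) = (1729/48)/(-287/48) + 3567 = -48/287*1729/48 + 3567 = -247/41 + 3567 = 146000/41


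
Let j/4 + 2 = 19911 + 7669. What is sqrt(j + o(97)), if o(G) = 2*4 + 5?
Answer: 5*sqrt(4413) ≈ 332.15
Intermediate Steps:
j = 110312 (j = -8 + 4*(19911 + 7669) = -8 + 4*27580 = -8 + 110320 = 110312)
o(G) = 13 (o(G) = 8 + 5 = 13)
sqrt(j + o(97)) = sqrt(110312 + 13) = sqrt(110325) = 5*sqrt(4413)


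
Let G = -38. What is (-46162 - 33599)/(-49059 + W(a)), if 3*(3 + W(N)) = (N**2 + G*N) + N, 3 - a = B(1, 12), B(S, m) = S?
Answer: 239283/147256 ≈ 1.6249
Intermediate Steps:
a = 2 (a = 3 - 1*1 = 3 - 1 = 2)
W(N) = -3 - 37*N/3 + N**2/3 (W(N) = -3 + ((N**2 - 38*N) + N)/3 = -3 + (N**2 - 37*N)/3 = -3 + (-37*N/3 + N**2/3) = -3 - 37*N/3 + N**2/3)
(-46162 - 33599)/(-49059 + W(a)) = (-46162 - 33599)/(-49059 + (-3 - 37/3*2 + (1/3)*2**2)) = -79761/(-49059 + (-3 - 74/3 + (1/3)*4)) = -79761/(-49059 + (-3 - 74/3 + 4/3)) = -79761/(-49059 - 79/3) = -79761/(-147256/3) = -79761*(-3/147256) = 239283/147256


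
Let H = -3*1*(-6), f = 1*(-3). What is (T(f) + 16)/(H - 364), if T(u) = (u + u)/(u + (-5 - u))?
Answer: -43/865 ≈ -0.049711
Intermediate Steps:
f = -3
H = 18 (H = -3*(-6) = 18)
T(u) = -2*u/5 (T(u) = (2*u)/(-5) = (2*u)*(-⅕) = -2*u/5)
(T(f) + 16)/(H - 364) = (-⅖*(-3) + 16)/(18 - 364) = (6/5 + 16)/(-346) = (86/5)*(-1/346) = -43/865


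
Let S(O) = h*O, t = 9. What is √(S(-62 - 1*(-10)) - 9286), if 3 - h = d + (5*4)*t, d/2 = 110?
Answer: 3*√1262 ≈ 106.57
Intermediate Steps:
d = 220 (d = 2*110 = 220)
h = -397 (h = 3 - (220 + (5*4)*9) = 3 - (220 + 20*9) = 3 - (220 + 180) = 3 - 1*400 = 3 - 400 = -397)
S(O) = -397*O
√(S(-62 - 1*(-10)) - 9286) = √(-397*(-62 - 1*(-10)) - 9286) = √(-397*(-62 + 10) - 9286) = √(-397*(-52) - 9286) = √(20644 - 9286) = √11358 = 3*√1262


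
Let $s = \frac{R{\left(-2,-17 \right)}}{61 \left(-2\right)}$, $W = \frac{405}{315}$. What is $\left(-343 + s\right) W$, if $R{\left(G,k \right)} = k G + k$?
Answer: $- \frac{376767}{854} \approx -441.18$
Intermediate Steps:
$R{\left(G,k \right)} = k + G k$ ($R{\left(G,k \right)} = G k + k = k + G k$)
$W = \frac{9}{7}$ ($W = 405 \cdot \frac{1}{315} = \frac{9}{7} \approx 1.2857$)
$s = - \frac{17}{122}$ ($s = \frac{\left(-17\right) \left(1 - 2\right)}{61 \left(-2\right)} = \frac{\left(-17\right) \left(-1\right)}{-122} = 17 \left(- \frac{1}{122}\right) = - \frac{17}{122} \approx -0.13934$)
$\left(-343 + s\right) W = \left(-343 - \frac{17}{122}\right) \frac{9}{7} = \left(- \frac{41863}{122}\right) \frac{9}{7} = - \frac{376767}{854}$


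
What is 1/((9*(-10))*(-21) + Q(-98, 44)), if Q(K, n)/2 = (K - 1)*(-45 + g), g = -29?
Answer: 1/16542 ≈ 6.0452e-5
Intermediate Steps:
Q(K, n) = 148 - 148*K (Q(K, n) = 2*((K - 1)*(-45 - 29)) = 2*((-1 + K)*(-74)) = 2*(74 - 74*K) = 148 - 148*K)
1/((9*(-10))*(-21) + Q(-98, 44)) = 1/((9*(-10))*(-21) + (148 - 148*(-98))) = 1/(-90*(-21) + (148 + 14504)) = 1/(1890 + 14652) = 1/16542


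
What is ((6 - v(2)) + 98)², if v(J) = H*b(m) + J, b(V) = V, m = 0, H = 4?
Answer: 10404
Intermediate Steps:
v(J) = J (v(J) = 4*0 + J = 0 + J = J)
((6 - v(2)) + 98)² = ((6 - 1*2) + 98)² = ((6 - 2) + 98)² = (4 + 98)² = 102² = 10404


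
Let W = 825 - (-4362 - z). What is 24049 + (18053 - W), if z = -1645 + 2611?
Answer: 35949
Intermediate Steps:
z = 966
W = 6153 (W = 825 - (-4362 - 1*966) = 825 - (-4362 - 966) = 825 - 1*(-5328) = 825 + 5328 = 6153)
24049 + (18053 - W) = 24049 + (18053 - 1*6153) = 24049 + (18053 - 6153) = 24049 + 11900 = 35949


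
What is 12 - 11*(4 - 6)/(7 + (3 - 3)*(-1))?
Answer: 106/7 ≈ 15.143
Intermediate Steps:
12 - 11*(4 - 6)/(7 + (3 - 3)*(-1)) = 12 - (-22)/(7 + 0*(-1)) = 12 - (-22)/(7 + 0) = 12 - (-22)/7 = 12 - 11*(-2/7) = 12 + 22/7 = 106/7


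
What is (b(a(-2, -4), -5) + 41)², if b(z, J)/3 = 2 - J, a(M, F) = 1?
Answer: 3844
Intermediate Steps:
b(z, J) = 6 - 3*J (b(z, J) = 3*(2 - J) = 6 - 3*J)
(b(a(-2, -4), -5) + 41)² = ((6 - 3*(-5)) + 41)² = ((6 + 15) + 41)² = (21 + 41)² = 62² = 3844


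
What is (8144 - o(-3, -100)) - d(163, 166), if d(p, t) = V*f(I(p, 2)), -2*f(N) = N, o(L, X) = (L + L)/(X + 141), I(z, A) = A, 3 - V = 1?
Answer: 333992/41 ≈ 8146.1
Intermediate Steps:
V = 2 (V = 3 - 1*1 = 3 - 1 = 2)
o(L, X) = 2*L/(141 + X) (o(L, X) = (2*L)/(141 + X) = 2*L/(141 + X))
f(N) = -N/2
d(p, t) = -2 (d(p, t) = 2*(-1/2*2) = 2*(-1) = -2)
(8144 - o(-3, -100)) - d(163, 166) = (8144 - 2*(-3)/(141 - 100)) - 1*(-2) = (8144 - 2*(-3)/41) + 2 = (8144 - 1*(-6/41)) + 2 = (8144 + 6/41) + 2 = 333910/41 + 2 = 333992/41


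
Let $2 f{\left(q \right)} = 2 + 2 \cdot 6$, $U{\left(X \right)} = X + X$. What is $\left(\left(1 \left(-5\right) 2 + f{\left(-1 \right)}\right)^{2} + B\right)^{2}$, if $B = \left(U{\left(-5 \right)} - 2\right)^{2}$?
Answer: $23409$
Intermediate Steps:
$U{\left(X \right)} = 2 X$
$f{\left(q \right)} = 7$ ($f{\left(q \right)} = \frac{2 + 2 \cdot 6}{2} = \frac{2 + 12}{2} = \frac{1}{2} \cdot 14 = 7$)
$B = 144$ ($B = \left(2 \left(-5\right) - 2\right)^{2} = \left(-10 - 2\right)^{2} = \left(-12\right)^{2} = 144$)
$\left(\left(1 \left(-5\right) 2 + f{\left(-1 \right)}\right)^{2} + B\right)^{2} = \left(\left(1 \left(-5\right) 2 + 7\right)^{2} + 144\right)^{2} = \left(\left(\left(-5\right) 2 + 7\right)^{2} + 144\right)^{2} = \left(\left(-10 + 7\right)^{2} + 144\right)^{2} = \left(\left(-3\right)^{2} + 144\right)^{2} = \left(9 + 144\right)^{2} = 153^{2} = 23409$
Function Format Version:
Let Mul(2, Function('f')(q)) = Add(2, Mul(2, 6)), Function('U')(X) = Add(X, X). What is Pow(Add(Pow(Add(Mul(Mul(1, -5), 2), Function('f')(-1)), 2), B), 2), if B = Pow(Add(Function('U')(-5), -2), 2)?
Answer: 23409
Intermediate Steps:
Function('U')(X) = Mul(2, X)
Function('f')(q) = 7 (Function('f')(q) = Mul(Rational(1, 2), Add(2, Mul(2, 6))) = Mul(Rational(1, 2), Add(2, 12)) = Mul(Rational(1, 2), 14) = 7)
B = 144 (B = Pow(Add(Mul(2, -5), -2), 2) = Pow(Add(-10, -2), 2) = Pow(-12, 2) = 144)
Pow(Add(Pow(Add(Mul(Mul(1, -5), 2), Function('f')(-1)), 2), B), 2) = Pow(Add(Pow(Add(Mul(Mul(1, -5), 2), 7), 2), 144), 2) = Pow(Add(Pow(Add(Mul(-5, 2), 7), 2), 144), 2) = Pow(Add(Pow(Add(-10, 7), 2), 144), 2) = Pow(Add(Pow(-3, 2), 144), 2) = Pow(Add(9, 144), 2) = Pow(153, 2) = 23409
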